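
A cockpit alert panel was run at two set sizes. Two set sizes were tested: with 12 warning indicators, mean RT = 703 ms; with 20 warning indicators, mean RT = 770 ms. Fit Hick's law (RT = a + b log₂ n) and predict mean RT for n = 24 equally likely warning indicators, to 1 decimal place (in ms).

793.9 ms

Fit slope and intercept:
  b = (770 − 703) / (log₂ 20 − log₂ 12) = 67 / (4.3219 − 3.5850) = 90.913 ms/bit
  a = 703 − 90.913 × 3.5850 = 377.079 ms
Then RT(24) = 377.079 + 90.913 × log₂ 24 = 377.079 + 90.913 × 4.5850 ≈ 793.913 ms.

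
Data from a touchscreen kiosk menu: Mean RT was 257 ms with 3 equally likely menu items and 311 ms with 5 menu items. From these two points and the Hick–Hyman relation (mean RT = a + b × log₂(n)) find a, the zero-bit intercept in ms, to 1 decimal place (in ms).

The slope on a log₂ axis is (311 − 257) / (2.3219 − 1.5850) = 73.273 ms/bit.
Intercept: a = 257 − 73.273·log₂(3) = 140.864 ms.

140.9 ms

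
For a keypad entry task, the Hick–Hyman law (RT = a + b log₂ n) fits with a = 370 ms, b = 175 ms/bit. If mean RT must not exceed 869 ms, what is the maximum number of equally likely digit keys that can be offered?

175·log₂ n ≤ 869 − 370 = 499, giving log₂ n ≤ 2.8514 and n ≤ 7.217. The largest whole number is 7.

7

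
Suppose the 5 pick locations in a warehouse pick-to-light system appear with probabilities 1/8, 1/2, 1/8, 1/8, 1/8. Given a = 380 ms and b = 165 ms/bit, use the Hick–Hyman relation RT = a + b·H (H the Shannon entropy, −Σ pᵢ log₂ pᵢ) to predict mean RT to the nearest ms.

Each term −pᵢ log₂ pᵢ: 0.125·3 + 0.5·1 + 0.125·3 + 0.125·3 + 0.125·3; summed, H = 2.000 bits.
Mean RT = a + bH = 380 + 165·2.000 = 710.00 ms.

710 ms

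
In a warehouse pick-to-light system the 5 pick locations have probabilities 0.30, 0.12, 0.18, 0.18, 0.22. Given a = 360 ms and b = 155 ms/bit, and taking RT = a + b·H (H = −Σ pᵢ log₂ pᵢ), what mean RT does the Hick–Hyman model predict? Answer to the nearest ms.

Entropy contributions −pᵢ log₂ pᵢ: 0.5211, 0.3671, 0.4453, 0.4453, 0.4806; sum H = 2.2593 bits.
RT = a + bH = 360 + 155·2.2593 = 710.20 ms.

710 ms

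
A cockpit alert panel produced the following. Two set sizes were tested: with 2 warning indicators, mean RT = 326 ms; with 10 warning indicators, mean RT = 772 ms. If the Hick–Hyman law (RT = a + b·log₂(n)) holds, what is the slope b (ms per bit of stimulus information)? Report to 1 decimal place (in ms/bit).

192.1 ms/bit

The slope on a log₂ axis is (772 − 326) / (3.3219 − 1) = 192.082 ms/bit.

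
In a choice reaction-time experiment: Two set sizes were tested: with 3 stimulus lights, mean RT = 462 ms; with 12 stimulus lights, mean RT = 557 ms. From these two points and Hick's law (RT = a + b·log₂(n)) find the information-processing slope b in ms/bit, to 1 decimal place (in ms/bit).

47.5 ms/bit

Slope: b = (557 − 462) / (log₂ 12 − log₂ 3) = 95/2.0000 = 47.500 ms/bit.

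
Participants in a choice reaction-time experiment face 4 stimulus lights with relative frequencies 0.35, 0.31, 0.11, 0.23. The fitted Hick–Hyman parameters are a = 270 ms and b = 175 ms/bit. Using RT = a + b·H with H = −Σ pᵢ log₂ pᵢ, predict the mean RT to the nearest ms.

601 ms

Entropy contributions −pᵢ log₂ pᵢ: 0.5301, 0.5238, 0.3503, 0.4877; sum H = 1.8918 bits.
RT = a + bH = 270 + 175·1.8918 = 601.07 ms.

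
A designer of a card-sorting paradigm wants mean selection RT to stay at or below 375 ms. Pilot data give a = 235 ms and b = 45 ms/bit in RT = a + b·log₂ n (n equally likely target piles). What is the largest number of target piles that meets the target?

8

Information budget: (375 − 235)/45 = 3.1111 bits, so n ≤ 2^3.1111 = 8.640 → at most 8.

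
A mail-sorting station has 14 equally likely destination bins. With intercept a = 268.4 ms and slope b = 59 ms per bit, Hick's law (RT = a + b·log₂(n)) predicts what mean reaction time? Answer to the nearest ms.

493 ms

log₂(14) = 3.8074 bits, so RT = 268.4 + 59 × 3.8074 ≈ 493.034 ms.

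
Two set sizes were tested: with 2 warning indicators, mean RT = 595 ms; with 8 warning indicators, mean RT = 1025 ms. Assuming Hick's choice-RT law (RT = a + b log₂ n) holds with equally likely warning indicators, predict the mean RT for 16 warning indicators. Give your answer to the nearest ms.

With log₂ n on the abscissa the relation is linear; from the two conditions:
  b = (1025 − 595) / (log₂ 8 − log₂ 2) = 430 / (3 − 1) = 215 ms/bit
  a = 595 − 215 × 1 = 380 ms
Then RT(16) = 380 + 215 × log₂ 16 = 380 + 215 × 4 ≈ 1240.000 ms.

1240 ms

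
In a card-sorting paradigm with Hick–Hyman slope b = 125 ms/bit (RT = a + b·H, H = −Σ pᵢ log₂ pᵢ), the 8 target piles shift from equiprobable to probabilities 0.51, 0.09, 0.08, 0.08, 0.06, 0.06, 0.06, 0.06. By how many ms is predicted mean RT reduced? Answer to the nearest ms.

79 ms

The RT saving is b·ΔH. Equiprobable H₀ = log₂(8) = 3.0000 bits; with the given probabilities H = 2.3652 bits.
b·(H₀ − H) = 125 × (3.0000 − 2.3652) = 79.35 ms.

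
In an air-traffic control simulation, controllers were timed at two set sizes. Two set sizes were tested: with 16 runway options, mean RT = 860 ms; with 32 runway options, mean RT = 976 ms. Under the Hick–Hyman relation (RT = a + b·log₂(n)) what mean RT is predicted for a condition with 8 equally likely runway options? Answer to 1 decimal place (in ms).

744.0 ms

Fit slope and intercept:
  b = (976 − 860) / (log₂ 32 − log₂ 16) = 116 / (5 − 4) = 116.000 ms/bit
  a = 860 − 116.000 × 4 = 396.000 ms
Then RT(8) = 396.000 + 116.000 × log₂ 8 = 396.000 + 116.000 × 3 ≈ 744.000 ms.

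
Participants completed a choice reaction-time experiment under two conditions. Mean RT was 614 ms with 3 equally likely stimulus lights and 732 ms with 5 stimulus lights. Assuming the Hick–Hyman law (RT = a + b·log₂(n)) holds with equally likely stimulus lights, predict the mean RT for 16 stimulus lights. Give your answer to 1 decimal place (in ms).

Fit slope and intercept:
  b = (732 − 614) / (log₂ 5 − log₂ 3) = 118 / (2.3219 − 1.5850) = 160.116 ms/bit
  a = 614 − 160.116 × 1.5850 = 360.222 ms
Then RT(16) = 360.222 + 160.116 × log₂ 16 = 360.222 + 160.116 × 4 ≈ 1000.686 ms.

1000.7 ms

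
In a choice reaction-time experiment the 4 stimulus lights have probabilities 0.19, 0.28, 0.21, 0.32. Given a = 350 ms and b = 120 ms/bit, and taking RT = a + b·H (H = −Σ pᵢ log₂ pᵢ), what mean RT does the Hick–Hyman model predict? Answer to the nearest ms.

Entropy contributions −pᵢ log₂ pᵢ: 0.4552, 0.5142, 0.4728, 0.5260; sum H = 1.9683 bits.
RT = a + bH = 350 + 120·1.9683 = 586.20 ms.

586 ms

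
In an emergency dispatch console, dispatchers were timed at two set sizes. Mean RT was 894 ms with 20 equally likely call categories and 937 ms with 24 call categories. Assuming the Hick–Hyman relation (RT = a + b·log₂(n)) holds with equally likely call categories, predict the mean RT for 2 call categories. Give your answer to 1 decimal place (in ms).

Solve the two-equation system in a and b:
  b = (937 − 894) / (log₂ 24 − log₂ 20) = 43 / (4.5850 − 4.3219) = 163.477 ms/bit
  a = 894 − 163.477 × 4.3219 = 187.465 ms
Then RT(2) = 187.465 + 163.477 × log₂ 2 = 187.465 + 163.477 × 1 ≈ 350.942 ms.

350.9 ms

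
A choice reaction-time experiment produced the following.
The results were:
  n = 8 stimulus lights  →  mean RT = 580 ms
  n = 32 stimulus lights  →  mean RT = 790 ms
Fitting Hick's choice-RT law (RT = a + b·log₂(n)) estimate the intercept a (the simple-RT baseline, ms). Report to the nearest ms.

b = (RT₂ − RT₁)/(log₂ n₂ − log₂ n₁) = (790 − 580)/(5 − 3) = 105 ms/bit.
Intercept: a = 580 − 105·log₂(8) = 265.000 ms.

265 ms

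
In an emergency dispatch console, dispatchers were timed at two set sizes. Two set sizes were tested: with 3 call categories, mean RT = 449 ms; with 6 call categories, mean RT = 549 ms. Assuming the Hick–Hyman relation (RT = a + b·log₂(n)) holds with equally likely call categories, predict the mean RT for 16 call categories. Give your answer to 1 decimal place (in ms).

690.5 ms

Solve the two-equation system in a and b:
  b = (549 − 449) / (log₂ 6 − log₂ 3) = 100 / (2.5850 − 1.5850) = 100.000 ms/bit
  a = 449 − 100.000 × 1.5850 = 290.504 ms
Then RT(16) = 290.504 + 100.000 × log₂ 16 = 290.504 + 100.000 × 4 ≈ 690.504 ms.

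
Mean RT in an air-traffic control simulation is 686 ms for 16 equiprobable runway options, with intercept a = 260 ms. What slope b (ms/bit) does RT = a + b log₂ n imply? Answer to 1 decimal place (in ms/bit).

106.5 ms/bit

b = (686 − 260) / log₂(16) = 426 / 4 = 106.500 ms/bit.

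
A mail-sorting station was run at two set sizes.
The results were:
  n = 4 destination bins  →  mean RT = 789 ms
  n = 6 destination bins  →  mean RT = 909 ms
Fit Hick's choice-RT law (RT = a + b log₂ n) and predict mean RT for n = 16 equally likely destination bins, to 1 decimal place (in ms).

1199.3 ms

Solve the two-equation system in a and b:
  b = (909 − 789) / (log₂ 6 − log₂ 4) = 120 / (2.5850 − 2) = 205.141 ms/bit
  a = 789 − 205.141 × 2 = 378.717 ms
Then RT(16) = 378.717 + 205.141 × log₂ 16 = 378.717 + 205.141 × 4 ≈ 1199.283 ms.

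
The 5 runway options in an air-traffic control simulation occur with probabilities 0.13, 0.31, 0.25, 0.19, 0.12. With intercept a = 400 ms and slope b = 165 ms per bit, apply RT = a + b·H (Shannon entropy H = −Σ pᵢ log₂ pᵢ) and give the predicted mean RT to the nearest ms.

Entropy contributions −pᵢ log₂ pᵢ: 0.3826, 0.5238, 0.5000, 0.4552, 0.3671; sum H = 2.2287 bits.
RT = a + bH = 400 + 165·2.2287 = 767.74 ms.

768 ms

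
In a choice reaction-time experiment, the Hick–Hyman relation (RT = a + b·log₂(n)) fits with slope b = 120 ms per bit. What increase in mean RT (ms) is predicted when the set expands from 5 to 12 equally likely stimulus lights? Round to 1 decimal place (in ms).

151.6 ms

The intercept a cancels: ΔRT = b·(log₂ n₂ − log₂ n₁) = b·log₂(n₂/n₁).
log₂(12) − log₂(5) = 3.5850 − 2.3219 = 1.2630.
ΔRT = 120 × 1.2630 = 151.564 ms.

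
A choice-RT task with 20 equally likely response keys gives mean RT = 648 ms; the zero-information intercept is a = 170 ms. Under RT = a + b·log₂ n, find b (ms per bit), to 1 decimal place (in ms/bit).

110.6 ms/bit

20 alternatives carry log₂ 20 = 4.3219 bits; the choice cost is 648 − 170 = 478 ms, so b = 478/4.3219 = 110.599 ms/bit.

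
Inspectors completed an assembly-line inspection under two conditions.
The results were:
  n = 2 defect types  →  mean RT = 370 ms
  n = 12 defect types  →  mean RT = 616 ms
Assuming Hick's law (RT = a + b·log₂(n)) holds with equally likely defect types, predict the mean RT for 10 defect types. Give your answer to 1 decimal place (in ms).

With log₂ n on the abscissa the relation is linear; from the two conditions:
  b = (616 − 370) / (log₂ 12 − log₂ 2) = 246 / (3.5850 − 1) = 95.166 ms/bit
  a = 370 − 95.166 × 1 = 274.834 ms
Then RT(10) = 274.834 + 95.166 × log₂ 10 = 274.834 + 95.166 × 3.3219 ≈ 590.968 ms.

591.0 ms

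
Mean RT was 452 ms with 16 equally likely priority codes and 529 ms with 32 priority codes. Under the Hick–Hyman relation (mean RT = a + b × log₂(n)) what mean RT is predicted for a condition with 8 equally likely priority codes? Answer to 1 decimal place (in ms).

375.0 ms

With log₂ n on the abscissa the relation is linear; from the two conditions:
  b = (529 − 452) / (log₂ 32 − log₂ 16) = 77 / (5 − 4) = 77.000 ms/bit
  a = 452 − 77.000 × 4 = 144.000 ms
Then RT(8) = 144.000 + 77.000 × log₂ 8 = 144.000 + 77.000 × 3 ≈ 375.000 ms.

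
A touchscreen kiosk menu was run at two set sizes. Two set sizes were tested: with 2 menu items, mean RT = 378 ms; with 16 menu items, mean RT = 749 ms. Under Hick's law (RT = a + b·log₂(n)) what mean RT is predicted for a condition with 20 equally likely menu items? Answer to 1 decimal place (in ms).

Fit slope and intercept:
  b = (749 − 378) / (log₂ 16 − log₂ 2) = 371 / (4 − 1) = 123.667 ms/bit
  a = 378 − 123.667 × 1 = 254.333 ms
Then RT(20) = 254.333 + 123.667 × log₂ 20 = 254.333 + 123.667 × 4.3219 ≈ 788.812 ms.

788.8 ms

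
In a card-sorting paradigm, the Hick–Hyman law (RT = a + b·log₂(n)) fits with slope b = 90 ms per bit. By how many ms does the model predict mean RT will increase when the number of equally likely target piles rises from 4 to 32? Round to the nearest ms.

The intercept a cancels: ΔRT = b·(log₂ n₂ − log₂ n₁) = b·log₂(n₂/n₁).
log₂(32) − log₂(4) = log₂(32/4) = log₂(8) = 3.
ΔRT = 90 × 3.0000 = 270.000 ms.

270 ms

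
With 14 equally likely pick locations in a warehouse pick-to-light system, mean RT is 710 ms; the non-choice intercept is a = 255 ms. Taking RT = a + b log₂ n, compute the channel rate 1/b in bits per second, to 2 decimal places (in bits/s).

Choice component = 710 − 255 = 455 ms over log₂(14) = 3.8074 bits.
b = 455 / 3.8074 = 119.506 ms/bit, so 1/b = 8.368 bits/s.

8.37 bits/s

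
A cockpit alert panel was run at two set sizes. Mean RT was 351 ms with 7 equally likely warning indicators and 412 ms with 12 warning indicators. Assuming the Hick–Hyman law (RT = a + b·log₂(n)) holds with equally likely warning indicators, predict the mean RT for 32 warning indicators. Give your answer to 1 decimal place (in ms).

523.0 ms

Fit slope and intercept:
  b = (412 − 351) / (log₂ 12 − log₂ 7) = 61 / (3.5850 − 2.8074) = 78.446 ms/bit
  a = 351 − 78.446 × 2.8074 = 130.775 ms
Then RT(32) = 130.775 + 78.446 × log₂ 32 = 130.775 + 78.446 × 5 ≈ 523.004 ms.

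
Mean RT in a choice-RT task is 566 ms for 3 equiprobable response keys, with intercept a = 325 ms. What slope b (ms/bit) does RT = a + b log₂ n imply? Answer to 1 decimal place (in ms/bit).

b = (566 − 325) / log₂(3) = 241 / 1.5850 = 152.054 ms/bit.

152.1 ms/bit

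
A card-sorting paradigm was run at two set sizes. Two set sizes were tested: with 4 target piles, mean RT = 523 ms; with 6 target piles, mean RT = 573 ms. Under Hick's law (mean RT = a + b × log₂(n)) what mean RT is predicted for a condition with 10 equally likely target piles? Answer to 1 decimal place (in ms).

636.0 ms

With log₂ n on the abscissa the relation is linear; from the two conditions:
  b = (573 − 523) / (log₂ 6 − log₂ 4) = 50 / (2.5850 − 2) = 85.476 ms/bit
  a = 523 − 85.476 × 2 = 352.049 ms
Then RT(10) = 352.049 + 85.476 × log₂ 10 = 352.049 + 85.476 × 3.3219 ≈ 635.993 ms.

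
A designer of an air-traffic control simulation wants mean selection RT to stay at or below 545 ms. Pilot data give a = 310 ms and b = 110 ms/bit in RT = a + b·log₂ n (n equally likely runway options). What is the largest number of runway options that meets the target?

Set 310 + 110·log₂ n ≤ 545 → log₂ n ≤ (545 − 310)/110 = 2.1364.
So n ≤ 2^2.1364 = 4.397; the largest integer n is 4.

4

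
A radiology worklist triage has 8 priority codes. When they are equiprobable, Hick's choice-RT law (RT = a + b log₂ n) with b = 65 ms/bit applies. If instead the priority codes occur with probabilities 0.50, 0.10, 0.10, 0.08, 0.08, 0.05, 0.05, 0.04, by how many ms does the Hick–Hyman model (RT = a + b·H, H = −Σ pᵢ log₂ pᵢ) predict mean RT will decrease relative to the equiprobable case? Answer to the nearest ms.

41 ms

Equiprobable entropy H₀ = log₂ 8 = 3.0000 bits.
Skewed entropy H = −Σ pᵢ log₂ pᵢ = 2.3653 bits.
ΔRT = b·(H₀ − H) = 65 × 0.6347 = 41.25 ms.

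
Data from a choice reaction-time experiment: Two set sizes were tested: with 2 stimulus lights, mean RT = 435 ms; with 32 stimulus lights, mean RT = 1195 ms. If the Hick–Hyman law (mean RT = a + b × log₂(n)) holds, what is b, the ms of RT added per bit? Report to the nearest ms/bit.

b = (RT₂ − RT₁)/(log₂ n₂ − log₂ n₁) = (1195 − 435)/(5 − 1) = 190 ms/bit.

190 ms/bit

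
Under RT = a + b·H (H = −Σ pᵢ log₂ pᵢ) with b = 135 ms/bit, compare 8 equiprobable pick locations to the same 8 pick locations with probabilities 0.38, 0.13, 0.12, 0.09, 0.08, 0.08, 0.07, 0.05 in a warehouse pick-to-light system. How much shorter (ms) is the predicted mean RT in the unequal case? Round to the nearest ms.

The RT saving is b·ΔH. Equiprobable H₀ = log₂(8) = 3.0000 bits; with the given probabilities H = 2.6605 bits.
b·(H₀ − H) = 135 × (3.0000 − 2.6605) = 45.83 ms.

46 ms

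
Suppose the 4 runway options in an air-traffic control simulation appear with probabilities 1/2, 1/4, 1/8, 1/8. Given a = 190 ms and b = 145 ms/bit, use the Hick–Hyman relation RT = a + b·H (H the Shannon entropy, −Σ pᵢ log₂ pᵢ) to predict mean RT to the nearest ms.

H = −Σ pᵢ log₂ pᵢ = 0.5·1 + 0.25·2 + 0.125·3 + 0.125·3 = 1.750 bits.
RT = 190 + 145 × 1.750 = 443.75 ms.

444 ms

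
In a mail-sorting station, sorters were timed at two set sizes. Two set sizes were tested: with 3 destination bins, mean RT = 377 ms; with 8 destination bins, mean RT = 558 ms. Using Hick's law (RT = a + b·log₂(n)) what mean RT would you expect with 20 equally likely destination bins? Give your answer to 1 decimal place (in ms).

727.1 ms

RT is linear in log₂ n, so two points fix the line:
  b = (558 − 377) / (log₂ 8 − log₂ 3) = 181 / (3 − 1.5850) = 127.912 ms/bit
  a = 377 − 127.912 × 1.5850 = 174.265 ms
Then RT(20) = 174.265 + 127.912 × log₂ 20 = 174.265 + 127.912 × 4.3219 ≈ 727.090 ms.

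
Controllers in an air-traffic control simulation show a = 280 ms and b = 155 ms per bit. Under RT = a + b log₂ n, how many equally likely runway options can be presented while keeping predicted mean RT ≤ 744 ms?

7

155·log₂ n ≤ 744 − 280 = 464, giving log₂ n ≤ 2.9935 and n ≤ 7.964. The largest whole number is 7.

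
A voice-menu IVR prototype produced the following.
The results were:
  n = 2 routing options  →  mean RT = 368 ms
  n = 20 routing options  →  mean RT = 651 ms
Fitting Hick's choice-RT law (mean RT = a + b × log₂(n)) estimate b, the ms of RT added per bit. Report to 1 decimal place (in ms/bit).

85.2 ms/bit

b = (RT₂ − RT₁)/(log₂ n₂ − log₂ n₁) = (651 − 368)/(4.3219 − 1) = 85.191 ms/bit.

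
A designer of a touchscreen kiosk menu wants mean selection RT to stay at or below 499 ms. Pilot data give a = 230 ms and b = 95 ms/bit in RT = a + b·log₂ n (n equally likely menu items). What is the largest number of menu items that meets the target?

95·log₂ n ≤ 499 − 230 = 269, giving log₂ n ≤ 2.8316 and n ≤ 7.119. The largest whole number is 7.

7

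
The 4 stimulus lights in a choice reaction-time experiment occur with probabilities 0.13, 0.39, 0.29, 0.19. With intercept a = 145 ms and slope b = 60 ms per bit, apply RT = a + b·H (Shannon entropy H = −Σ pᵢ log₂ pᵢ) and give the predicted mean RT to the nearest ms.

Entropy contributions −pᵢ log₂ pᵢ: 0.3826, 0.5298, 0.5179, 0.4552; sum H = 1.8856 bits.
RT = a + bH = 145 + 60·1.8856 = 258.13 ms.

258 ms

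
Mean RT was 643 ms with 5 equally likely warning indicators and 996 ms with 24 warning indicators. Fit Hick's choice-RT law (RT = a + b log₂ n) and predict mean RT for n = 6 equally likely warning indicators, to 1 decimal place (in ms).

RT is linear in log₂ n, so two points fix the line:
  b = (996 − 643) / (log₂ 24 − log₂ 5) = 353 / (4.5850 − 2.3219) = 155.985 ms/bit
  a = 643 − 155.985 × 2.3219 = 280.813 ms
Then RT(6) = 280.813 + 155.985 × log₂ 6 = 280.813 + 155.985 × 2.5850 ≈ 684.029 ms.

684.0 ms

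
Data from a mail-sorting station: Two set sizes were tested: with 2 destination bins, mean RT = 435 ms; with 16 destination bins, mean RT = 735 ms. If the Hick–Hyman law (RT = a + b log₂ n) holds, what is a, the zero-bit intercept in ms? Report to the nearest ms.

335 ms

Slope: b = (735 − 435) / (log₂ 16 − log₂ 2) = 300/3.0000 = 100 ms/bit.
Intercept: a = 435 − 100·log₂(2) = 335.000 ms.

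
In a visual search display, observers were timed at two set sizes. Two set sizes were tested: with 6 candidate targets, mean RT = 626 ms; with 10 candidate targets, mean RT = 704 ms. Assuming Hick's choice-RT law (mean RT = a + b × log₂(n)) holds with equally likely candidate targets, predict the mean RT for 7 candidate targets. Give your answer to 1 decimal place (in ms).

Solve the two-equation system in a and b:
  b = (704 − 626) / (log₂ 10 − log₂ 6) = 78 / (3.3219 − 2.5850) = 105.839 ms/bit
  a = 626 − 105.839 × 2.5850 = 352.409 ms
Then RT(7) = 352.409 + 105.839 × log₂ 7 = 352.409 + 105.839 × 2.8074 ≈ 649.538 ms.

649.5 ms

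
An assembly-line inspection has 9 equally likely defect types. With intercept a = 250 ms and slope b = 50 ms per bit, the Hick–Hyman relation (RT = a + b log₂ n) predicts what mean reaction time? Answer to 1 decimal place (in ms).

408.5 ms

log₂(9) = 3.1699 bits, so RT = 250 + 50 × 3.1699 ≈ 408.496 ms.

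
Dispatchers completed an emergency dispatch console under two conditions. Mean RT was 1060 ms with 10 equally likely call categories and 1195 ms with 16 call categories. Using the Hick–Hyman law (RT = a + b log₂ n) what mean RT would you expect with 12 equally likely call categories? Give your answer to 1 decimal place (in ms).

1112.4 ms

Solve the two-equation system in a and b:
  b = (1195 − 1060) / (log₂ 16 − log₂ 10) = 135 / (4 − 3.3219) = 199.094 ms/bit
  a = 1060 − 199.094 × 3.3219 = 398.624 ms
Then RT(12) = 398.624 + 199.094 × log₂ 12 = 398.624 + 199.094 × 3.5850 ≈ 1112.369 ms.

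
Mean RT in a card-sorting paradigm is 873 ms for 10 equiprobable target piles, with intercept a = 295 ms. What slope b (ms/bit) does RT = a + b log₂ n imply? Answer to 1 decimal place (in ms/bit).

10 alternatives carry log₂ 10 = 3.3219 bits; the choice cost is 873 − 295 = 578 ms, so b = 578/3.3219 = 173.995 ms/bit.

174.0 ms/bit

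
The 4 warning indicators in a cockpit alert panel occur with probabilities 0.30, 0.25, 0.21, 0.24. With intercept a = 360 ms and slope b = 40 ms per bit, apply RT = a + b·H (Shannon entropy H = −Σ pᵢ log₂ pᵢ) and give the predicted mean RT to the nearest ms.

Entropy contributions −pᵢ log₂ pᵢ: 0.5211, 0.5000, 0.4728, 0.4941; sum H = 1.9880 bits.
RT = a + bH = 360 + 40·1.9880 = 439.52 ms.

440 ms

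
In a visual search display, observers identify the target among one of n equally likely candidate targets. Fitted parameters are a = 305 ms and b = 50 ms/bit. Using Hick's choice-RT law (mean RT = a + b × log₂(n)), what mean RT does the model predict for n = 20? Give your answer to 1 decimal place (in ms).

521.1 ms

log₂(20) = 4.3219 bits, so RT = 305 + 50 × 4.3219 ≈ 521.096 ms.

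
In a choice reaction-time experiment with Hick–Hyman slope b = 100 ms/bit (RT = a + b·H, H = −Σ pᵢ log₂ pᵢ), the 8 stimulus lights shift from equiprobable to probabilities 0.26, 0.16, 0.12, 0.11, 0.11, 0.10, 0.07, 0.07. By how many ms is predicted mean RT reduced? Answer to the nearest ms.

Equiprobable entropy H₀ = log₂ 8 = 3.0000 bits.
Skewed entropy H = −Σ pᵢ log₂ pᵢ = 2.8652 bits.
ΔRT = b·(H₀ − H) = 100 × 0.1348 = 13.48 ms.

13 ms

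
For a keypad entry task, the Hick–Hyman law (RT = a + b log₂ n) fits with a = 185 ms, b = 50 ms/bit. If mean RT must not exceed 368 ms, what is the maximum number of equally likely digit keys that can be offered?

12

50·log₂ n ≤ 368 − 185 = 183, giving log₂ n ≤ 3.6600 and n ≤ 12.641. The largest whole number is 12.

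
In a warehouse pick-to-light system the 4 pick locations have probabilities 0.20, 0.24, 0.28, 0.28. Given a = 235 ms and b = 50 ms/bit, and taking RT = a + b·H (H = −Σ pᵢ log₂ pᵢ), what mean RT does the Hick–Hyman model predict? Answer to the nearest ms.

334 ms

Entropy contributions −pᵢ log₂ pᵢ: 0.4644, 0.4941, 0.5142, 0.5142; sum H = 1.9870 bits.
RT = a + bH = 235 + 50·1.9870 = 334.35 ms.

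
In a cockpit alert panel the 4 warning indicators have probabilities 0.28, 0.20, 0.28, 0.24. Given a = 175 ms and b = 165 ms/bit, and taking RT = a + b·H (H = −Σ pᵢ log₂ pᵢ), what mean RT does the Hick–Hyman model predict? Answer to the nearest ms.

H = 0.28·log₂(1/0.28) + 0.20·log₂(1/0.20) + 0.28·log₂(1/0.28) + 0.24·log₂(1/0.24) = 1.9870 bits.
RT = 175 + 165 × 1.9870 = 502.85 ms.

503 ms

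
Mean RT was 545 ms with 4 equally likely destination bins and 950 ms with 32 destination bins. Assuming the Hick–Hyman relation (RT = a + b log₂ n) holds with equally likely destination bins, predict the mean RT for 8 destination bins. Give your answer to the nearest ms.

680 ms

Solve the two-equation system in a and b:
  b = (950 − 545) / (log₂ 32 − log₂ 4) = 405 / (5 − 2) = 135 ms/bit
  a = 545 − 135 × 2 = 275 ms
Then RT(8) = 275 + 135 × log₂ 8 = 275 + 135 × 3 ≈ 680.000 ms.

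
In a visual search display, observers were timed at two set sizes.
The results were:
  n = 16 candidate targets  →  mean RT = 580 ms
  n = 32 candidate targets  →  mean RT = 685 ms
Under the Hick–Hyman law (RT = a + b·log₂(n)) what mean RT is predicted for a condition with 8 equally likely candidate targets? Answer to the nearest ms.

RT is linear in log₂ n, so two points fix the line:
  b = (685 − 580) / (log₂ 32 − log₂ 16) = 105 / (5 − 4) = 105 ms/bit
  a = 580 − 105 × 4 = 160 ms
Then RT(8) = 160 + 105 × log₂ 8 = 160 + 105 × 3 ≈ 475.000 ms.

475 ms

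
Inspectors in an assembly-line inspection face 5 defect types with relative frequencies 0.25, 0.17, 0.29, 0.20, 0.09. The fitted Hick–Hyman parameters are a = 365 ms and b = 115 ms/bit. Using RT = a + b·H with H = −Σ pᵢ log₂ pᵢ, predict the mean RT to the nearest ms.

Entropy contributions −pᵢ log₂ pᵢ: 0.5000, 0.4346, 0.5179, 0.4644, 0.3127; sum H = 2.2295 bits.
RT = a + bH = 365 + 115·2.2295 = 621.40 ms.

621 ms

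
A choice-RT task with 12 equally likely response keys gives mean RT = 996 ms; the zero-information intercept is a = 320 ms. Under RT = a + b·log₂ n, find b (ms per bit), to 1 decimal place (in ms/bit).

12 alternatives carry log₂ 12 = 3.5850 bits; the choice cost is 996 − 320 = 676 ms, so b = 676/3.5850 = 188.565 ms/bit.

188.6 ms/bit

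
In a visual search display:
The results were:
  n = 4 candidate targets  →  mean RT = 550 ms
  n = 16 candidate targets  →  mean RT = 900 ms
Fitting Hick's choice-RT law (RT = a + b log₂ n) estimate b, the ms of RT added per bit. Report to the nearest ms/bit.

175 ms/bit

b = (RT₂ − RT₁)/(log₂ n₂ − log₂ n₁) = (900 − 550)/(4 − 2) = 175 ms/bit.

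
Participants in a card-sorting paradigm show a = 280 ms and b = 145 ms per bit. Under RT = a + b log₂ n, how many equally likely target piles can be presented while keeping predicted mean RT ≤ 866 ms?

Information budget: (866 − 280)/145 = 4.0414 bits, so n ≤ 2^4.0414 = 16.466 → at most 16.

16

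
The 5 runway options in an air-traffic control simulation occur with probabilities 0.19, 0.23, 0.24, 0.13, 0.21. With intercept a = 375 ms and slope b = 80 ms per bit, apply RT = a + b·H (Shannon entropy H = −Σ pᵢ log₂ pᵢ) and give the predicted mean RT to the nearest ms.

H = 0.19·log₂(1/0.19) + 0.23·log₂(1/0.23) + 0.24·log₂(1/0.24) + 0.13·log₂(1/0.13) + 0.21·log₂(1/0.21) = 2.2925 bits.
RT = 375 + 80 × 2.2925 = 558.40 ms.

558 ms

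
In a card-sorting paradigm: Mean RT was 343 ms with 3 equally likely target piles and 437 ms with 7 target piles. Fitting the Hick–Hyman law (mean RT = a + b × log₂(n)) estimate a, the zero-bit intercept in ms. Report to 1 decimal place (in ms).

221.1 ms

The slope on a log₂ axis is (437 − 343) / (2.8074 − 1.5850) = 76.898 ms/bit.
Intercept: a = 343 − 76.898·log₂(3) = 221.119 ms.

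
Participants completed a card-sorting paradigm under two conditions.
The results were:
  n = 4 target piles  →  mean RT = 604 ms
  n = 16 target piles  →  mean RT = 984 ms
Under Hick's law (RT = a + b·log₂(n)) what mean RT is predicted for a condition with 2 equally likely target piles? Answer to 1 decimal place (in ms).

Fit slope and intercept:
  b = (984 − 604) / (log₂ 16 − log₂ 4) = 380 / (4 − 2) = 190.000 ms/bit
  a = 604 − 190.000 × 2 = 224.000 ms
Then RT(2) = 224.000 + 190.000 × log₂ 2 = 224.000 + 190.000 × 1 ≈ 414.000 ms.

414.0 ms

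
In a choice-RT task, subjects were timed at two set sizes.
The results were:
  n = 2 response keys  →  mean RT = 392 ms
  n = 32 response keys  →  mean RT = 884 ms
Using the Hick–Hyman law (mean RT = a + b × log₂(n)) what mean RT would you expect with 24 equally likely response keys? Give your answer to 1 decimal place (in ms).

Solve the two-equation system in a and b:
  b = (884 − 392) / (log₂ 32 − log₂ 2) = 492 / (5 − 1) = 123.000 ms/bit
  a = 392 − 123.000 × 1 = 269.000 ms
Then RT(24) = 269.000 + 123.000 × log₂ 24 = 269.000 + 123.000 × 4.5850 ≈ 832.950 ms.

833.0 ms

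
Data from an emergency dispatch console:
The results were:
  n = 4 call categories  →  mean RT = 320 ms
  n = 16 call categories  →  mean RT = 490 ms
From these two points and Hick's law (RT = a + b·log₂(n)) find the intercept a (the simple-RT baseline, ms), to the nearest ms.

The slope on a log₂ axis is (490 − 320) / (4 − 2) = 85 ms/bit.
Intercept: a = 320 − 85·log₂(4) = 150.000 ms.

150 ms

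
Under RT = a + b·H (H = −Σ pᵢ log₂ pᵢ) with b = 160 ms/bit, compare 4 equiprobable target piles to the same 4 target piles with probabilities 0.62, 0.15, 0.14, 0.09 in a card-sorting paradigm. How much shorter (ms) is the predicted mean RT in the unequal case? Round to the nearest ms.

The RT saving is b·ΔH. Equiprobable H₀ = log₂(4) = 2.0000 bits; with the given probabilities H = 1.5479 bits.
b·(H₀ − H) = 160 × (2.0000 − 1.5479) = 72.34 ms.

72 ms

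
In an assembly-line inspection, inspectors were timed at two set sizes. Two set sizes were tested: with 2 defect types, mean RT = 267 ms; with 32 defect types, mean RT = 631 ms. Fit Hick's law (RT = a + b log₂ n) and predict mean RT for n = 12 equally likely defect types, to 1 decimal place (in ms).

Fit slope and intercept:
  b = (631 − 267) / (log₂ 32 − log₂ 2) = 364 / (5 − 1) = 91.000 ms/bit
  a = 267 − 91.000 × 1 = 176.000 ms
Then RT(12) = 176.000 + 91.000 × log₂ 12 = 176.000 + 91.000 × 3.5850 ≈ 502.232 ms.

502.2 ms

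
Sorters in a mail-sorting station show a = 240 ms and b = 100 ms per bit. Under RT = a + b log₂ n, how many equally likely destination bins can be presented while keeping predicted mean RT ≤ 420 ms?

3

100·log₂ n ≤ 420 − 240 = 180, giving log₂ n ≤ 1.8000 and n ≤ 3.482. The largest whole number is 3.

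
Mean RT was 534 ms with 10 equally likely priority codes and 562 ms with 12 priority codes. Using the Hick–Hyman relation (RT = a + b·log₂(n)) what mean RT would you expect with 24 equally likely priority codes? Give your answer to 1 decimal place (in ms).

668.4 ms

Fit slope and intercept:
  b = (562 − 534) / (log₂ 12 − log₂ 10) = 28 / (3.5850 − 3.3219) = 106.450 ms/bit
  a = 534 − 106.450 × 3.3219 = 180.381 ms
Then RT(24) = 180.381 + 106.450 × log₂ 24 = 180.381 + 106.450 × 4.5850 ≈ 668.450 ms.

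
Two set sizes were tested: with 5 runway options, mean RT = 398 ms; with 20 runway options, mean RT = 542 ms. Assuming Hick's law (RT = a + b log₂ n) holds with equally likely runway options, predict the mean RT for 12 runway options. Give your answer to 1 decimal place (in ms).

488.9 ms

Fit slope and intercept:
  b = (542 − 398) / (log₂ 20 − log₂ 5) = 144 / (4.3219 − 2.3219) = 72.000 ms/bit
  a = 398 − 72.000 × 2.3219 = 230.821 ms
Then RT(12) = 230.821 + 72.000 × log₂ 12 = 230.821 + 72.000 × 3.5850 ≈ 488.938 ms.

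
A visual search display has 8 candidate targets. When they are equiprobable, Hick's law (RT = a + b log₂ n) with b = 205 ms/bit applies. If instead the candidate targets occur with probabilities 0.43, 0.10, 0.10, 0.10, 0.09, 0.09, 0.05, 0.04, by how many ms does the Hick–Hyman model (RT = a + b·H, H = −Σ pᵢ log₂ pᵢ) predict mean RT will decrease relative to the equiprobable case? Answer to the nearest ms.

The RT saving is b·ΔH. Equiprobable H₀ = log₂(8) = 3.0000 bits; with the given probabilities H = 2.5473 bits.
b·(H₀ − H) = 205 × (3.0000 − 2.5473) = 92.80 ms.

93 ms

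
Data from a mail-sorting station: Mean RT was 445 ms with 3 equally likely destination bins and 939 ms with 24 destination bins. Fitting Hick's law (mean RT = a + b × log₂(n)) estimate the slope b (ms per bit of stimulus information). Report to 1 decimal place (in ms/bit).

b = (RT₂ − RT₁)/(log₂ n₂ − log₂ n₁) = (939 − 445)/(4.5850 − 1.5850) = 164.667 ms/bit.

164.7 ms/bit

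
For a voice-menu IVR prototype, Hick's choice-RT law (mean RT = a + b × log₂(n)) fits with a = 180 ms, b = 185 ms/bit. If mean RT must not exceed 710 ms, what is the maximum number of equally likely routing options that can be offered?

185·log₂ n ≤ 710 − 180 = 530, giving log₂ n ≤ 2.8649 and n ≤ 7.285. The largest whole number is 7.

7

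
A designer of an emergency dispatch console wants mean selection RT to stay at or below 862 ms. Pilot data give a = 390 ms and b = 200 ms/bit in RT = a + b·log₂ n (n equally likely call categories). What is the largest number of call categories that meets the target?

5

Information budget: (862 − 390)/200 = 2.3600 bits, so n ≤ 2^2.3600 = 5.134 → at most 5.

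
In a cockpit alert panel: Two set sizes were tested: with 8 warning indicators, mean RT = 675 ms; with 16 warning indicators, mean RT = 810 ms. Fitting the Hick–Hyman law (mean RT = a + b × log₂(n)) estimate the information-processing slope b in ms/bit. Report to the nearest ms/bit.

135 ms/bit

b = (RT₂ − RT₁)/(log₂ n₂ − log₂ n₁) = (810 − 675)/(4 − 3) = 135 ms/bit.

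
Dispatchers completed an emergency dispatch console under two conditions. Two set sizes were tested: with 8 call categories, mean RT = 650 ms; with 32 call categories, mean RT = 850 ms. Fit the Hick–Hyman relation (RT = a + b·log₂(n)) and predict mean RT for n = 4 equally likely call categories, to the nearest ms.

550 ms

Fit slope and intercept:
  b = (850 − 650) / (log₂ 32 − log₂ 8) = 200 / (5 − 3) = 100 ms/bit
  a = 650 − 100 × 3 = 350 ms
Then RT(4) = 350 + 100 × log₂ 4 = 350 + 100 × 2 ≈ 550.000 ms.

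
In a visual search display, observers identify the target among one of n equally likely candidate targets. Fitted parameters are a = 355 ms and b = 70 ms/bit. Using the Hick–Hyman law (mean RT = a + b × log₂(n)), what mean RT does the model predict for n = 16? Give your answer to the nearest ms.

log₂(16) = 4 bits, so RT = 355 + 70 × 4 ≈ 635.000 ms.

635 ms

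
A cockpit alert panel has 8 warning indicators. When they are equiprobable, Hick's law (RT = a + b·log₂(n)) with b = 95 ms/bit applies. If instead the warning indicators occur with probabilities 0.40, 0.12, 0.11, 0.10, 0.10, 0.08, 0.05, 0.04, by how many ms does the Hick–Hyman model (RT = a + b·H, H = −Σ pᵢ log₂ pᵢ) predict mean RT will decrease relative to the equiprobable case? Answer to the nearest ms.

The RT saving is b·ΔH. Equiprobable H₀ = log₂(8) = 3.0000 bits; with the given probabilities H = 2.6039 bits.
b·(H₀ − H) = 95 × (3.0000 − 2.6039) = 37.63 ms.

38 ms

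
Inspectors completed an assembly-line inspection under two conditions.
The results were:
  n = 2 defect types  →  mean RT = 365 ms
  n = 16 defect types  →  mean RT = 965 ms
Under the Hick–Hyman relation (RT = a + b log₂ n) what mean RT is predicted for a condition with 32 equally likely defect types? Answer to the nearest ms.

1165 ms

With log₂ n on the abscissa the relation is linear; from the two conditions:
  b = (965 − 365) / (log₂ 16 − log₂ 2) = 600 / (4 − 1) = 200 ms/bit
  a = 365 − 200 × 1 = 165 ms
Then RT(32) = 165 + 200 × log₂ 32 = 165 + 200 × 5 ≈ 1165.000 ms.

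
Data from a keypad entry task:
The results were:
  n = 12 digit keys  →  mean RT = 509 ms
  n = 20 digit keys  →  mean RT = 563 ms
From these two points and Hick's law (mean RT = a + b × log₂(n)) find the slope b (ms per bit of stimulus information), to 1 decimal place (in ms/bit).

Slope: b = (563 − 509) / (log₂ 20 − log₂ 12) = 54/0.7370 = 73.273 ms/bit.

73.3 ms/bit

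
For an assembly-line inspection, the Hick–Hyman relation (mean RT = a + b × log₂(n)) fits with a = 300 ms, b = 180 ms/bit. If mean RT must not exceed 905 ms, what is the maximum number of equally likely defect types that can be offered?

Information budget: (905 − 300)/180 = 3.3611 bits, so n ≤ 2^3.3611 = 10.275 → at most 10.

10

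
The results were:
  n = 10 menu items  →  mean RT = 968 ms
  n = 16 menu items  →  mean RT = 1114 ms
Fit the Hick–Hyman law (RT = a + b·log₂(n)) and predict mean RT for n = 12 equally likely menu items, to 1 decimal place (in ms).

1024.6 ms

With log₂ n on the abscissa the relation is linear; from the two conditions:
  b = (1114 − 968) / (log₂ 16 − log₂ 10) = 146 / (4 − 3.3219) = 215.316 ms/bit
  a = 968 − 215.316 × 3.3219 = 252.734 ms
Then RT(12) = 252.734 + 215.316 × log₂ 12 = 252.734 + 215.316 × 3.5850 ≈ 1024.636 ms.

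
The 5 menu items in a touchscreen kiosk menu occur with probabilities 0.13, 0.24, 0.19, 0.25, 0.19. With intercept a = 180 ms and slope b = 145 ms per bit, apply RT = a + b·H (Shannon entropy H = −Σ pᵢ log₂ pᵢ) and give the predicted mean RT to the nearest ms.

Entropy contributions −pᵢ log₂ pᵢ: 0.3826, 0.4941, 0.4552, 0.5000, 0.4552; sum H = 2.2872 bits.
RT = a + bH = 180 + 145·2.2872 = 511.65 ms.

512 ms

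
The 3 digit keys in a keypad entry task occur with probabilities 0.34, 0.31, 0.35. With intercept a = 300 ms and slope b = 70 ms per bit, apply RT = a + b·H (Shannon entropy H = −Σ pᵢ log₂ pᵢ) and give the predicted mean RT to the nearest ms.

411 ms

H = 0.34·log₂(1/0.34) + 0.31·log₂(1/0.31) + 0.35·log₂(1/0.35) = 1.5831 bits.
RT = 300 + 70 × 1.5831 = 410.81 ms.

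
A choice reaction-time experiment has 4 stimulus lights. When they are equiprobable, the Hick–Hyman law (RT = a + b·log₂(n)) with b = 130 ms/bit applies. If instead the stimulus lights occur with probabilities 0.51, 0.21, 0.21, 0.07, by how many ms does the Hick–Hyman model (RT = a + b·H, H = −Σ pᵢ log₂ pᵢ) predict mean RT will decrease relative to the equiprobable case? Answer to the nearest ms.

Equiprobable entropy H₀ = log₂ 4 = 2.0000 bits.
Skewed entropy H = −Σ pᵢ log₂ pᵢ = 1.7096 bits.
ΔRT = b·(H₀ − H) = 130 × 0.2904 = 37.75 ms.

38 ms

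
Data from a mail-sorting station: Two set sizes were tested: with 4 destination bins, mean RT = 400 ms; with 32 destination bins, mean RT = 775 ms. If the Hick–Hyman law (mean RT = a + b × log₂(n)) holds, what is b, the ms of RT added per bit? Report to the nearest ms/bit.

125 ms/bit

b = (RT₂ − RT₁)/(log₂ n₂ − log₂ n₁) = (775 − 400)/(5 − 2) = 125 ms/bit.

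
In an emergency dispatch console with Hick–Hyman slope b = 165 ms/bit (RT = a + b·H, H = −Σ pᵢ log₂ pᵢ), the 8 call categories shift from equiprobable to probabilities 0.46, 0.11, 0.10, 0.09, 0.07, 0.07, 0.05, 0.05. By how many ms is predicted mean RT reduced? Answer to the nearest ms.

86 ms

Equiprobable entropy H₀ = log₂ 8 = 3.0000 bits.
Skewed entropy H = −Σ pᵢ log₂ pᵢ = 2.4798 bits.
ΔRT = b·(H₀ − H) = 165 × 0.5202 = 85.84 ms.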